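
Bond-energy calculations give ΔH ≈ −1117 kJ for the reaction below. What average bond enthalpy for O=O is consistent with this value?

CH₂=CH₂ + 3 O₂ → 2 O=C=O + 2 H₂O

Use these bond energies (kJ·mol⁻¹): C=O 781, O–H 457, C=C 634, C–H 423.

Let D be the O=O bond energy.
Σ(broken) = 4×423 + 1×634 + 3×D = 2326 + 3D
Σ(formed) = 4×781 + 4×457 = 4952
ΔH = Σ(broken) − Σ(formed) = (2326 + 3D) − (4952) = −2626 + 3D
Setting this equal to −1117 kJ gives 3D = 1509, so D = 503 kJ/mol.

D(O=O) ≈ 503 kJ/mol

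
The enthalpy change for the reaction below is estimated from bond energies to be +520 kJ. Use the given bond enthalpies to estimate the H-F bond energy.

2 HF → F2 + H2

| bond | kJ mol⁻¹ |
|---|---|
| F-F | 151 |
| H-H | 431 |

Let D be the H-F bond energy.
Σ(broken) = 2×D = 2D
Σ(formed) = 1×151 + 1×431 = 582
ΔH = Σ(broken) − Σ(formed) = (2D) − (582) = −582 + 2D
Setting this equal to +520 kJ gives 2D = 1102, so D = 551 kJ/mol.

D(H-F) ≈ 551 kJ/mol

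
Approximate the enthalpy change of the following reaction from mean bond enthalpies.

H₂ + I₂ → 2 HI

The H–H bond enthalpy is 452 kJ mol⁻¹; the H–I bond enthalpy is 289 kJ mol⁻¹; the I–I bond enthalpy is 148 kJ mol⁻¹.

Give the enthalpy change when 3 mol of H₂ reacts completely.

ΔH = +66 kJ

Bonds broken (reactants):
  H–H: 1 × 452 = 452
  I–I: 1 × 148 = 148
  Σ(broken) = 600 kJ
Bonds formed (products):
  H–I: 2 × 289 = 578
  Σ(formed) = 578 kJ
ΔH = Σ(broken) − Σ(formed) = 600 − 578 = +22 kJ
For 3× the reaction as written: 3 × (+22) = +66 kJ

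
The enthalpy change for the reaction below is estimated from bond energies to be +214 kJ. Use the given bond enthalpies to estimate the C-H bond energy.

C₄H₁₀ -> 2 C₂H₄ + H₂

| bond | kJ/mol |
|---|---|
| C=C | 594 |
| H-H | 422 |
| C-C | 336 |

D(C-H) ≈ 408 kJ/mol

Let D be the C-H bond energy.
Σ(broken) = 3×336 + 10×D = 1008 + 10D
Σ(formed) = 8×D + 2×594 + 1×422 = 1610 + 8D
ΔH = Σ(broken) − Σ(formed) = (1008 + 10D) − (1610 + 8D) = −602 + 2D
Setting this equal to +214 kJ gives 2D = 816, so D = 408 kJ/mol.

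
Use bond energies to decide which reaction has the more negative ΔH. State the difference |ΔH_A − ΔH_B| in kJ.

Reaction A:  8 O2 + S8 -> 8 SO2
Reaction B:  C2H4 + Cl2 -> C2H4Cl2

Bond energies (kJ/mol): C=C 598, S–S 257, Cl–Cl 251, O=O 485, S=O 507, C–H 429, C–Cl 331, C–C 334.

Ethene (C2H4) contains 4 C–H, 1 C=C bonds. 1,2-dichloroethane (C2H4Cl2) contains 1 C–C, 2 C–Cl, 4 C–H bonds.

Reaction A:
  Bonds broken (reactants):
    O=O: 8 × 485 = 3880
    S–S: 8 × 257 = 2056
    Σ(broken) = 5936 kJ
  Bonds formed (products):
    S=O: 16 × 507 = 8112
    Σ(formed) = 8112 kJ
  ΔH_A = 5936 − 8112 = −2176 kJ
Reaction B:
  Bonds broken (reactants):
    C–H: 4 × 429 = 1716
    C=C: 1 × 598 = 598
    Cl–Cl: 1 × 251 = 251
    Σ(broken) = 2565 kJ
  Bonds formed (products):
    C–C: 1 × 334 = 334
    C–Cl: 2 × 331 = 662
    C–H: 4 × 429 = 1716
    Σ(formed) = 2712 kJ
  ΔH_B = 2565 − 2712 = −147 kJ
ΔH_A − ΔH_B = −2029 kJ, so reaction A has the more negative ΔH; |ΔH_A − ΔH_B| = 2029 kJ.

Reaction A, by 2029 kJ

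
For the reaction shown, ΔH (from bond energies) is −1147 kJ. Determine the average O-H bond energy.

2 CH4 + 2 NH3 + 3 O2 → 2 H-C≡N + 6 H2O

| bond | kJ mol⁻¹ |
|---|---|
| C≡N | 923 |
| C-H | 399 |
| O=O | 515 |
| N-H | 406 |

D(O-H) ≈ 473 kJ/mol

Let D be the O-H bond energy.
Σ(broken) = 8×399 + 6×406 + 3×515 = 7173
Σ(formed) = 2×923 + 2×399 + 12×D = 2644 + 12D
ΔH = Σ(broken) − Σ(formed) = (7173) − (2644 + 12D) = +4529 − 12D
Setting this equal to −1147 kJ gives 12D = 5676, so D = 473 kJ/mol.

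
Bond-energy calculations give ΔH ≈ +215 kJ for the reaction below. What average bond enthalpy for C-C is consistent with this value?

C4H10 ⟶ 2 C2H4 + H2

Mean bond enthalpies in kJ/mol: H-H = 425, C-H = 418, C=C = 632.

D(C-C) ≈ 356 kJ/mol

Let D be the C-C bond energy.
Σ(broken) = 3×D + 10×418 = 4180 + 3D
Σ(formed) = 8×418 + 2×632 + 1×425 = 5033
ΔH = Σ(broken) − Σ(formed) = (4180 + 3D) − (5033) = −853 + 3D
Setting this equal to +215 kJ gives 3D = 1068, so D = 356 kJ/mol.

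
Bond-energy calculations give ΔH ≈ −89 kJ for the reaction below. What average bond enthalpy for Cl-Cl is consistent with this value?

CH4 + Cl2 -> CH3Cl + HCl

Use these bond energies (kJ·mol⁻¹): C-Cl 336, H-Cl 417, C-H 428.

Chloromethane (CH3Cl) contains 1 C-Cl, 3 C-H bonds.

Let D be the Cl-Cl bond energy.
Σ(broken) = 4×428 + 1×D = 1712 + D
Σ(formed) = 1×336 + 3×428 + 1×417 = 2037
ΔH = Σ(broken) − Σ(formed) = (1712 + D) − (2037) = −325 + D
Setting this equal to −89 kJ gives D = 236 kJ/mol.

D(Cl-Cl) ≈ 236 kJ/mol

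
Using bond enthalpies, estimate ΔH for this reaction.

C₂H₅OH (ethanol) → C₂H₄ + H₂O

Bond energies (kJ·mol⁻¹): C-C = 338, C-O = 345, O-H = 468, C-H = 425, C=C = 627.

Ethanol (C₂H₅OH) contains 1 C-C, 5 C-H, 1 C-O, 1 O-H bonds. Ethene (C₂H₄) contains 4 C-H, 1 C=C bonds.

Bonds broken (reactants):
  C-C: 1 × 338 = 338
  C-H: 5 × 425 = 2125
  C-O: 1 × 345 = 345
  O-H: 1 × 468 = 468
  Σ(broken) = 3276 kJ
Bonds formed (products):
  C-H: 4 × 425 = 1700
  C=C: 1 × 627 = 627
  O-H: 2 × 468 = 936
  Σ(formed) = 3263 kJ
ΔH = Σ(broken) − Σ(formed) = 3276 − 3263 = +13 kJ

ΔH ≈ +13 kJ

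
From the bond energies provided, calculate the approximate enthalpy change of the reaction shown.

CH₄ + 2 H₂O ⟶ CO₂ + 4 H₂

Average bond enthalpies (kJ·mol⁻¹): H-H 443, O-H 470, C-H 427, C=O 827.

ΔH ≈ +162 kJ

Bonds broken (reactants):
  C-H: 4 × 427 = 1708
  O-H: 4 × 470 = 1880
  Σ(broken) = 3588 kJ
Bonds formed (products):
  C=O: 2 × 827 = 1654
  H-H: 4 × 443 = 1772
  Σ(formed) = 3426 kJ
ΔH = Σ(broken) − Σ(formed) = 3588 − 3426 = +162 kJ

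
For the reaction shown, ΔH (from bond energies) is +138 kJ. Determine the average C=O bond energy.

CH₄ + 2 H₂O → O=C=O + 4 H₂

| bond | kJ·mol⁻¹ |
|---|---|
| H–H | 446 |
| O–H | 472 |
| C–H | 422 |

D(C=O) ≈ 827 kJ/mol

Let D be the C=O bond energy.
Σ(broken) = 4×422 + 4×472 = 3576
Σ(formed) = 2×D + 4×446 = 1784 + 2D
ΔH = Σ(broken) − Σ(formed) = (3576) − (1784 + 2D) = +1792 − 2D
Setting this equal to +138 kJ gives 2D = 1654, so D = 827 kJ/mol.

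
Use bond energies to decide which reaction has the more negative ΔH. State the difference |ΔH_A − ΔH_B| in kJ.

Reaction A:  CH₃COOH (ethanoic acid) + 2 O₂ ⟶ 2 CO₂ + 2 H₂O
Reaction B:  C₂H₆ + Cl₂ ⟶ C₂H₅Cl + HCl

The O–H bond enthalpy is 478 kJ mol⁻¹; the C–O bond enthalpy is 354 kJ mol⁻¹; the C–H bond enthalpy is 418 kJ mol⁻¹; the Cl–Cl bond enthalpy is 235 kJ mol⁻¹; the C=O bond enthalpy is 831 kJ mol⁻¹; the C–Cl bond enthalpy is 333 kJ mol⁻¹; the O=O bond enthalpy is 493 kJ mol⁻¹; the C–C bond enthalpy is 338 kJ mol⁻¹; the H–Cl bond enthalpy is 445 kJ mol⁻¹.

Reaction A:
  Bonds broken (reactants):
    C–C: 1 × 338 = 338
    C–H: 3 × 418 = 1254
    C–O: 1 × 354 = 354
    C=O: 1 × 831 = 831
    O–H: 1 × 478 = 478
    O=O: 2 × 493 = 986
    Σ(broken) = 4241 kJ
  Bonds formed (products):
    C=O: 4 × 831 = 3324
    O–H: 4 × 478 = 1912
    Σ(formed) = 5236 kJ
  ΔH_A = 4241 − 5236 = −995 kJ
Reaction B:
  Bonds broken (reactants):
    C–C: 1 × 338 = 338
    C–H: 6 × 418 = 2508
    Cl–Cl: 1 × 235 = 235
    Σ(broken) = 3081 kJ
  Bonds formed (products):
    C–C: 1 × 338 = 338
    C–Cl: 1 × 333 = 333
    C–H: 5 × 418 = 2090
    H–Cl: 1 × 445 = 445
    Σ(formed) = 3206 kJ
  ΔH_B = 3081 − 3206 = −125 kJ
ΔH_A − ΔH_B = −870 kJ, so reaction A has the more negative ΔH; |ΔH_A − ΔH_B| = 870 kJ.

Reaction A, by 870 kJ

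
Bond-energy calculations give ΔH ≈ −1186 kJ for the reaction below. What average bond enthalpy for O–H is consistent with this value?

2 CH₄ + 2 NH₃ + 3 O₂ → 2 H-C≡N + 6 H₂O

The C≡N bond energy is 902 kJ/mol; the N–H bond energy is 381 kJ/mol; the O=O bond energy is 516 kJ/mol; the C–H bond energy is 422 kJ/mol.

Let D be the O–H bond energy.
Σ(broken) = 8×422 + 6×381 + 3×516 = 7210
Σ(formed) = 2×902 + 2×422 + 12×D = 2648 + 12D
ΔH = Σ(broken) − Σ(formed) = (7210) − (2648 + 12D) = +4562 − 12D
Setting this equal to −1186 kJ gives 12D = 5748, so D = 479 kJ/mol.

D(O–H) ≈ 479 kJ/mol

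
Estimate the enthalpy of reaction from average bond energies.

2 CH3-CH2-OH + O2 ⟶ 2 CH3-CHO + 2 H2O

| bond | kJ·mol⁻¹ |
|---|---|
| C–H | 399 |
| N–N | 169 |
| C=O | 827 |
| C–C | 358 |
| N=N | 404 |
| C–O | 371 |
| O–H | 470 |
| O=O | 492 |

ΔH ≈ −562 kJ

Bonds broken (reactants):
  C–C: 2 × 358 = 716
  C–H: 10 × 399 = 3990
  C–O: 2 × 371 = 742
  O–H: 2 × 470 = 940
  O=O: 1 × 492 = 492
  Σ(broken) = 6880 kJ
Bonds formed (products):
  C–C: 2 × 358 = 716
  C–H: 8 × 399 = 3192
  C=O: 2 × 827 = 1654
  O–H: 4 × 470 = 1880
  Σ(formed) = 7442 kJ
ΔH = Σ(broken) − Σ(formed) = 6880 − 7442 = −562 kJ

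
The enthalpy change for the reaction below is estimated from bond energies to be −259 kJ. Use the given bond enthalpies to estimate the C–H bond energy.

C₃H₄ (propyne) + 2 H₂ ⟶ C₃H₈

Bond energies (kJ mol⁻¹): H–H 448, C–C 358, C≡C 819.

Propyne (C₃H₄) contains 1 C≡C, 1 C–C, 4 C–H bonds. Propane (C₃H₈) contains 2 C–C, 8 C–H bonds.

D(C–H) ≈ 404 kJ/mol

Let D be the C–H bond energy.
Σ(broken) = 1×819 + 1×358 + 4×D + 2×448 = 2073 + 4D
Σ(formed) = 2×358 + 8×D = 716 + 8D
ΔH = Σ(broken) − Σ(formed) = (2073 + 4D) − (716 + 8D) = +1357 − 4D
Setting this equal to −259 kJ gives 4D = 1616, so D = 404 kJ/mol.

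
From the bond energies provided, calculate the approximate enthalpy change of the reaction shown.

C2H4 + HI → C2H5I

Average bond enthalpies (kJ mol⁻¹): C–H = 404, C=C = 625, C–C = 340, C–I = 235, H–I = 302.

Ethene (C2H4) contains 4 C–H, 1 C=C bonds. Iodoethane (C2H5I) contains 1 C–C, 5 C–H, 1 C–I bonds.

ΔH ≈ −52 kJ

Bonds broken (reactants):
  C–H: 4 × 404 = 1616
  C=C: 1 × 625 = 625
  H–I: 1 × 302 = 302
  Σ(broken) = 2543 kJ
Bonds formed (products):
  C–C: 1 × 340 = 340
  C–H: 5 × 404 = 2020
  C–I: 1 × 235 = 235
  Σ(formed) = 2595 kJ
ΔH = Σ(broken) − Σ(formed) = 2543 − 2595 = −52 kJ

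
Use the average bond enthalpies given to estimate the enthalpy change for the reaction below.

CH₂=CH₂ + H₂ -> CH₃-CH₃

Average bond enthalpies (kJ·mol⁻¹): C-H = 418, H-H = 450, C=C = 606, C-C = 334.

ΔH ≈ −114 kJ

Bonds broken (reactants):
  C-H: 4 × 418 = 1672
  C=C: 1 × 606 = 606
  H-H: 1 × 450 = 450
  Σ(broken) = 2728 kJ
Bonds formed (products):
  C-C: 1 × 334 = 334
  C-H: 6 × 418 = 2508
  Σ(formed) = 2842 kJ
ΔH = Σ(broken) − Σ(formed) = 2728 − 2842 = −114 kJ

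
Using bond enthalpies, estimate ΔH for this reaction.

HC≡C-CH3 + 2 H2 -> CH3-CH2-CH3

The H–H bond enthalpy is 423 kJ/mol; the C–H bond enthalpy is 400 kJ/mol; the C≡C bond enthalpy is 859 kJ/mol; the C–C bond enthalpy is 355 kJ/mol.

ΔH ≈ −250 kJ

Bonds broken (reactants):
  C≡C: 1 × 859 = 859
  C–C: 1 × 355 = 355
  C–H: 4 × 400 = 1600
  H–H: 2 × 423 = 846
  Σ(broken) = 3660 kJ
Bonds formed (products):
  C–C: 2 × 355 = 710
  C–H: 8 × 400 = 3200
  Σ(formed) = 3910 kJ
ΔH = Σ(broken) − Σ(formed) = 3660 − 3910 = −250 kJ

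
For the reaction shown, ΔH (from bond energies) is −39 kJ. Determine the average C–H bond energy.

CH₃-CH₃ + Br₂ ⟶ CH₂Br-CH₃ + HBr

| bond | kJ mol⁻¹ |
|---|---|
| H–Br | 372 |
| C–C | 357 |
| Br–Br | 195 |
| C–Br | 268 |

Let D be the C–H bond energy.
Σ(broken) = 1×195 + 1×357 + 6×D = 552 + 6D
Σ(formed) = 1×268 + 1×357 + 5×D + 1×372 = 997 + 5D
ΔH = Σ(broken) − Σ(formed) = (552 + 6D) − (997 + 5D) = −445 + D
Setting this equal to −39 kJ gives D = 406 kJ/mol.

D(C–H) ≈ 406 kJ/mol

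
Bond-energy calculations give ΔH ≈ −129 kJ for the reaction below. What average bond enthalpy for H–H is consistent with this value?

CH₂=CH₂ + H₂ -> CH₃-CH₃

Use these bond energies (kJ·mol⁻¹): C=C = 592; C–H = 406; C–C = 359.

Let D be the H–H bond energy.
Σ(broken) = 4×406 + 1×592 + 1×D = 2216 + D
Σ(formed) = 1×359 + 6×406 = 2795
ΔH = Σ(broken) − Σ(formed) = (2216 + D) − (2795) = −579 + D
Setting this equal to −129 kJ gives D = 450 kJ/mol.

D(H–H) ≈ 450 kJ/mol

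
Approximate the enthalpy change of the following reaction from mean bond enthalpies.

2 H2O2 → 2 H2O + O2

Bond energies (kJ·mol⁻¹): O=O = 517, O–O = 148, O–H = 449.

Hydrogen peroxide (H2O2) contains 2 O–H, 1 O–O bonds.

Bonds broken (reactants):
  O–H: 4 × 449 = 1796
  O–O: 2 × 148 = 296
  Σ(broken) = 2092 kJ
Bonds formed (products):
  O–H: 4 × 449 = 1796
  O=O: 1 × 517 = 517
  Σ(formed) = 2313 kJ
ΔH = Σ(broken) − Σ(formed) = 2092 − 2313 = −221 kJ

ΔH ≈ −221 kJ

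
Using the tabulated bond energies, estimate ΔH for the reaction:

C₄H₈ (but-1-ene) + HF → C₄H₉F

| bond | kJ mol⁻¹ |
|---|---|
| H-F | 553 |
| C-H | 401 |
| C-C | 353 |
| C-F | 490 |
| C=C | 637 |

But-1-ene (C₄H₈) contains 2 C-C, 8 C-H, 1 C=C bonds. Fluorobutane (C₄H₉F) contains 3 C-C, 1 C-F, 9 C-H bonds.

Bonds broken (reactants):
  C-C: 2 × 353 = 706
  C-H: 8 × 401 = 3208
  C=C: 1 × 637 = 637
  H-F: 1 × 553 = 553
  Σ(broken) = 5104 kJ
Bonds formed (products):
  C-C: 3 × 353 = 1059
  C-F: 1 × 490 = 490
  C-H: 9 × 401 = 3609
  Σ(formed) = 5158 kJ
ΔH = Σ(broken) − Σ(formed) = 5104 − 5158 = −54 kJ

ΔH ≈ −54 kJ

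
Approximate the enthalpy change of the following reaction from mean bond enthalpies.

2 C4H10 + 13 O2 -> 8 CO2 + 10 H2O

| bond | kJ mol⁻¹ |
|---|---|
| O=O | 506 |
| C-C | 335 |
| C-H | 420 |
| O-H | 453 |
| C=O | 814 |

Bonds broken (reactants):
  C-C: 6 × 335 = 2010
  C-H: 20 × 420 = 8400
  O=O: 13 × 506 = 6578
  Σ(broken) = 16988 kJ
Bonds formed (products):
  C=O: 16 × 814 = 13024
  O-H: 20 × 453 = 9060
  Σ(formed) = 22084 kJ
ΔH = Σ(broken) − Σ(formed) = 16988 − 22084 = −5096 kJ

ΔH ≈ −5096 kJ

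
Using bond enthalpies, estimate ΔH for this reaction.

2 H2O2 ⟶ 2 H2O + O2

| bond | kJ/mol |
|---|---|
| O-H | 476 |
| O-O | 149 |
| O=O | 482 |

ΔH ≈ −184 kJ

Bonds broken (reactants):
  O-H: 4 × 476 = 1904
  O-O: 2 × 149 = 298
  Σ(broken) = 2202 kJ
Bonds formed (products):
  O-H: 4 × 476 = 1904
  O=O: 1 × 482 = 482
  Σ(formed) = 2386 kJ
ΔH = Σ(broken) − Σ(formed) = 2202 − 2386 = −184 kJ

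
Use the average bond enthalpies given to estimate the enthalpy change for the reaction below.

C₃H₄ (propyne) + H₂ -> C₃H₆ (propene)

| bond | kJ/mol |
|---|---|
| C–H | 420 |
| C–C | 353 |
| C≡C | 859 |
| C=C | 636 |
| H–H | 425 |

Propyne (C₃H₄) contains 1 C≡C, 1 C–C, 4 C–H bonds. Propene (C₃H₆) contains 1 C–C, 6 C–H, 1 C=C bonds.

ΔH ≈ −192 kJ

Bonds broken (reactants):
  C≡C: 1 × 859 = 859
  C–C: 1 × 353 = 353
  C–H: 4 × 420 = 1680
  H–H: 1 × 425 = 425
  Σ(broken) = 3317 kJ
Bonds formed (products):
  C–C: 1 × 353 = 353
  C–H: 6 × 420 = 2520
  C=C: 1 × 636 = 636
  Σ(formed) = 3509 kJ
ΔH = Σ(broken) − Σ(formed) = 3317 − 3509 = −192 kJ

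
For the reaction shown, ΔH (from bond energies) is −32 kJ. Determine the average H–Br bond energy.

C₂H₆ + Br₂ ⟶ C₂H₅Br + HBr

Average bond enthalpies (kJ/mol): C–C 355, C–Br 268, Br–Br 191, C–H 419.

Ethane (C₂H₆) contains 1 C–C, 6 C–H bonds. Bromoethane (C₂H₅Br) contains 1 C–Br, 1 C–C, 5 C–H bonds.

Let D be the H–Br bond energy.
Σ(broken) = 1×191 + 1×355 + 6×419 = 3060
Σ(formed) = 1×268 + 1×355 + 5×419 + 1×D = 2718 + D
ΔH = Σ(broken) − Σ(formed) = (3060) − (2718 + D) = +342 − D
Setting this equal to −32 kJ gives D = 374 kJ/mol.

D(H–Br) ≈ 374 kJ/mol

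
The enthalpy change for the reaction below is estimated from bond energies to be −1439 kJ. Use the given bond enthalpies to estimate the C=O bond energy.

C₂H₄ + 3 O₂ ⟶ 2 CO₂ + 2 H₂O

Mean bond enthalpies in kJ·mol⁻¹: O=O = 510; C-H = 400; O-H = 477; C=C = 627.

Let D be the C=O bond energy.
Σ(broken) = 4×400 + 1×627 + 3×510 = 3757
Σ(formed) = 4×D + 4×477 = 1908 + 4D
ΔH = Σ(broken) − Σ(formed) = (3757) − (1908 + 4D) = +1849 − 4D
Setting this equal to −1439 kJ gives 4D = 3288, so D = 822 kJ/mol.

D(C=O) ≈ 822 kJ/mol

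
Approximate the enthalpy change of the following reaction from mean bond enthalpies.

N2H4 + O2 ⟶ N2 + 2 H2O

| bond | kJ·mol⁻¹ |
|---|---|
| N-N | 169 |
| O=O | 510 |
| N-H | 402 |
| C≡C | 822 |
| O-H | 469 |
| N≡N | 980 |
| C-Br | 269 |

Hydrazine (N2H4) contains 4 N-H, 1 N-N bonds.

Bonds broken (reactants):
  N-H: 4 × 402 = 1608
  N-N: 1 × 169 = 169
  O=O: 1 × 510 = 510
  Σ(broken) = 2287 kJ
Bonds formed (products):
  N≡N: 1 × 980 = 980
  O-H: 4 × 469 = 1876
  Σ(formed) = 2856 kJ
ΔH = Σ(broken) − Σ(formed) = 2287 − 2856 = −569 kJ

ΔH ≈ −569 kJ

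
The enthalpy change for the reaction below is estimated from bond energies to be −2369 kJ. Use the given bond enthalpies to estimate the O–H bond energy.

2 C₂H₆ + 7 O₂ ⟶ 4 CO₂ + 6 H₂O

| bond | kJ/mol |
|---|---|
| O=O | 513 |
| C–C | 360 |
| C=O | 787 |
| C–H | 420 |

D(O–H) ≈ 452 kJ/mol

Let D be the O–H bond energy.
Σ(broken) = 2×360 + 12×420 + 7×513 = 9351
Σ(formed) = 8×787 + 12×D = 6296 + 12D
ΔH = Σ(broken) − Σ(formed) = (9351) − (6296 + 12D) = +3055 − 12D
Setting this equal to −2369 kJ gives 12D = 5424, so D = 452 kJ/mol.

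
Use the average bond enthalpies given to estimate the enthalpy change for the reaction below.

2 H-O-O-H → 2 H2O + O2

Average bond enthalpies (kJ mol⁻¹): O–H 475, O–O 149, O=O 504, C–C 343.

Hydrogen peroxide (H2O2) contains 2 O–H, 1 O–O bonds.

ΔH ≈ −206 kJ

Bonds broken (reactants):
  O–H: 4 × 475 = 1900
  O–O: 2 × 149 = 298
  Σ(broken) = 2198 kJ
Bonds formed (products):
  O–H: 4 × 475 = 1900
  O=O: 1 × 504 = 504
  Σ(formed) = 2404 kJ
ΔH = Σ(broken) − Σ(formed) = 2198 − 2404 = −206 kJ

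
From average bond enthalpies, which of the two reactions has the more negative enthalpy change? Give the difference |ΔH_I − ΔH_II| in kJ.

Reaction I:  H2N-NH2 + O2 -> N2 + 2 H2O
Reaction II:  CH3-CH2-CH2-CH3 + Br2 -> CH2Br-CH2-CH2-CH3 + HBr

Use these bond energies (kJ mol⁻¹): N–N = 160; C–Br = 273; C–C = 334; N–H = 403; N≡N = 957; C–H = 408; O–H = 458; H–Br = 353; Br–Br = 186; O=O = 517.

Reaction I:
  Bonds broken (reactants):
    N–H: 4 × 403 = 1612
    N–N: 1 × 160 = 160
    O=O: 1 × 517 = 517
    Σ(broken) = 2289 kJ
  Bonds formed (products):
    N≡N: 1 × 957 = 957
    O–H: 4 × 458 = 1832
    Σ(formed) = 2789 kJ
  ΔH_I = 2289 − 2789 = −500 kJ
Reaction II:
  Bonds broken (reactants):
    Br–Br: 1 × 186 = 186
    C–C: 3 × 334 = 1002
    C–H: 10 × 408 = 4080
    Σ(broken) = 5268 kJ
  Bonds formed (products):
    C–Br: 1 × 273 = 273
    C–C: 3 × 334 = 1002
    C–H: 9 × 408 = 3672
    H–Br: 1 × 353 = 353
    Σ(formed) = 5300 kJ
  ΔH_II = 5268 − 5300 = −32 kJ
ΔH_I − ΔH_II = −468 kJ, so reaction I has the more negative ΔH; |ΔH_I − ΔH_II| = 468 kJ.

Reaction I, by 468 kJ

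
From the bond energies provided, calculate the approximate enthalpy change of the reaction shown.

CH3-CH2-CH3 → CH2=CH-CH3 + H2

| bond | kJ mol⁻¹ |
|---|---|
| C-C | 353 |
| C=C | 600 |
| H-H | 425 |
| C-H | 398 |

ΔH ≈ +124 kJ

Bonds broken (reactants):
  C-C: 2 × 353 = 706
  C-H: 8 × 398 = 3184
  Σ(broken) = 3890 kJ
Bonds formed (products):
  C-C: 1 × 353 = 353
  C-H: 6 × 398 = 2388
  C=C: 1 × 600 = 600
  H-H: 1 × 425 = 425
  Σ(formed) = 3766 kJ
ΔH = Σ(broken) − Σ(formed) = 3890 − 3766 = +124 kJ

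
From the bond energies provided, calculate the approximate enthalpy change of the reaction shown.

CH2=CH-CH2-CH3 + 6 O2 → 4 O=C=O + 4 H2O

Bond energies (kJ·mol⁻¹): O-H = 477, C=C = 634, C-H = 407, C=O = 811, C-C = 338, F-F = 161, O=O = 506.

ΔH ≈ −2702 kJ

Bonds broken (reactants):
  C-C: 2 × 338 = 676
  C-H: 8 × 407 = 3256
  C=C: 1 × 634 = 634
  O=O: 6 × 506 = 3036
  Σ(broken) = 7602 kJ
Bonds formed (products):
  C=O: 8 × 811 = 6488
  O-H: 8 × 477 = 3816
  Σ(formed) = 10304 kJ
ΔH = Σ(broken) − Σ(formed) = 7602 − 10304 = −2702 kJ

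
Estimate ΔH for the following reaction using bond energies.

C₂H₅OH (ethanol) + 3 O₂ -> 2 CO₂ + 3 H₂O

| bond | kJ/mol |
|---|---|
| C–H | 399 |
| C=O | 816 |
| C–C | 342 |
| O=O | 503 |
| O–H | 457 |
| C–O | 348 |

Bonds broken (reactants):
  C–C: 1 × 342 = 342
  C–H: 5 × 399 = 1995
  C–O: 1 × 348 = 348
  O–H: 1 × 457 = 457
  O=O: 3 × 503 = 1509
  Σ(broken) = 4651 kJ
Bonds formed (products):
  C=O: 4 × 816 = 3264
  O–H: 6 × 457 = 2742
  Σ(formed) = 6006 kJ
ΔH = Σ(broken) − Σ(formed) = 4651 − 6006 = −1355 kJ

ΔH ≈ −1355 kJ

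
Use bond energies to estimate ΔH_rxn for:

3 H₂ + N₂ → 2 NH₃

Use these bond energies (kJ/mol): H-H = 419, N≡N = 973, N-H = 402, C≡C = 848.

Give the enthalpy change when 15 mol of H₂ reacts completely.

Bonds broken (reactants):
  H-H: 3 × 419 = 1257
  N≡N: 1 × 973 = 973
  Σ(broken) = 2230 kJ
Bonds formed (products):
  N-H: 6 × 402 = 2412
  Σ(formed) = 2412 kJ
ΔH = Σ(broken) − Σ(formed) = 2230 − 2412 = −182 kJ
For 5× the reaction as written: 5 × (−182) = −910 kJ

ΔH = −910 kJ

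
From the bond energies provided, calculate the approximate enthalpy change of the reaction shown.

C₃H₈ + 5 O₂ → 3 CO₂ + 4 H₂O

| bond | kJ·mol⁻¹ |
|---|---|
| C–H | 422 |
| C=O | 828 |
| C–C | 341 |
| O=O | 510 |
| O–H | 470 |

Bonds broken (reactants):
  C–C: 2 × 341 = 682
  C–H: 8 × 422 = 3376
  O=O: 5 × 510 = 2550
  Σ(broken) = 6608 kJ
Bonds formed (products):
  C=O: 6 × 828 = 4968
  O–H: 8 × 470 = 3760
  Σ(formed) = 8728 kJ
ΔH = Σ(broken) − Σ(formed) = 6608 − 8728 = −2120 kJ

ΔH ≈ −2120 kJ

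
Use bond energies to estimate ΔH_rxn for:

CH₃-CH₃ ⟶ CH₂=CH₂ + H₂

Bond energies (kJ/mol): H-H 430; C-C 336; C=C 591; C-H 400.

Bonds broken (reactants):
  C-C: 1 × 336 = 336
  C-H: 6 × 400 = 2400
  Σ(broken) = 2736 kJ
Bonds formed (products):
  C-H: 4 × 400 = 1600
  C=C: 1 × 591 = 591
  H-H: 1 × 430 = 430
  Σ(formed) = 2621 kJ
ΔH = Σ(broken) − Σ(formed) = 2736 − 2621 = +115 kJ

ΔH ≈ +115 kJ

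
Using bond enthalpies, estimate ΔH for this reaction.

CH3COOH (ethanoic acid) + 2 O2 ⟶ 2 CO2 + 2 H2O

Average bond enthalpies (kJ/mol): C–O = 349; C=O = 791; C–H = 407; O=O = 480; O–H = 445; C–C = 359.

Bonds broken (reactants):
  C–C: 1 × 359 = 359
  C–H: 3 × 407 = 1221
  C–O: 1 × 349 = 349
  C=O: 1 × 791 = 791
  O–H: 1 × 445 = 445
  O=O: 2 × 480 = 960
  Σ(broken) = 4125 kJ
Bonds formed (products):
  C=O: 4 × 791 = 3164
  O–H: 4 × 445 = 1780
  Σ(formed) = 4944 kJ
ΔH = Σ(broken) − Σ(formed) = 4125 − 4944 = −819 kJ

ΔH ≈ −819 kJ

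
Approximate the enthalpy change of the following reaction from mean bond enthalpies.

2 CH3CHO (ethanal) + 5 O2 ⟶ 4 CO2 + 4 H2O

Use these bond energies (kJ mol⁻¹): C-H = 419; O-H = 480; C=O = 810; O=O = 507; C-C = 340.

Bonds broken (reactants):
  C-C: 2 × 340 = 680
  C-H: 8 × 419 = 3352
  C=O: 2 × 810 = 1620
  O=O: 5 × 507 = 2535
  Σ(broken) = 8187 kJ
Bonds formed (products):
  C=O: 8 × 810 = 6480
  O-H: 8 × 480 = 3840
  Σ(formed) = 10320 kJ
ΔH = Σ(broken) − Σ(formed) = 8187 − 10320 = −2133 kJ

ΔH ≈ −2133 kJ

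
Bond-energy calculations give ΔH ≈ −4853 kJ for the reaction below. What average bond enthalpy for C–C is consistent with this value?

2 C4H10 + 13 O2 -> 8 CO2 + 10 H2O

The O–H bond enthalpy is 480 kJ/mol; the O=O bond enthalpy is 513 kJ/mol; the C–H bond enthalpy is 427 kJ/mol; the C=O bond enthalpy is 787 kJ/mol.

D(C–C) ≈ 355 kJ/mol

Let D be the C–C bond energy.
Σ(broken) = 6×D + 20×427 + 13×513 = 15209 + 6D
Σ(formed) = 16×787 + 20×480 = 22192
ΔH = Σ(broken) − Σ(formed) = (15209 + 6D) − (22192) = −6983 + 6D
Setting this equal to −4853 kJ gives 6D = 2130, so D = 355 kJ/mol.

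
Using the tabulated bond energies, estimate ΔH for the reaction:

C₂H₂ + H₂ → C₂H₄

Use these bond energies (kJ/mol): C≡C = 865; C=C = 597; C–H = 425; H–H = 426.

Bonds broken (reactants):
  C≡C: 1 × 865 = 865
  C–H: 2 × 425 = 850
  H–H: 1 × 426 = 426
  Σ(broken) = 2141 kJ
Bonds formed (products):
  C–H: 4 × 425 = 1700
  C=C: 1 × 597 = 597
  Σ(formed) = 2297 kJ
ΔH = Σ(broken) − Σ(formed) = 2141 − 2297 = −156 kJ

ΔH ≈ −156 kJ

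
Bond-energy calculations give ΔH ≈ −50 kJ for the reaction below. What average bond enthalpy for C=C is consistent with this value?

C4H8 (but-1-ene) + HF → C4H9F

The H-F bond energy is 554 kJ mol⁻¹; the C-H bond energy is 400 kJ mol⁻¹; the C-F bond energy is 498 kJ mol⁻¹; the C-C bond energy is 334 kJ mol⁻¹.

Let D be the C=C bond energy.
Σ(broken) = 2×334 + 8×400 + 1×D + 1×554 = 4422 + D
Σ(formed) = 3×334 + 1×498 + 9×400 = 5100
ΔH = Σ(broken) − Σ(formed) = (4422 + D) − (5100) = −678 + D
Setting this equal to −50 kJ gives D = 628 kJ/mol.

D(C=C) ≈ 628 kJ/mol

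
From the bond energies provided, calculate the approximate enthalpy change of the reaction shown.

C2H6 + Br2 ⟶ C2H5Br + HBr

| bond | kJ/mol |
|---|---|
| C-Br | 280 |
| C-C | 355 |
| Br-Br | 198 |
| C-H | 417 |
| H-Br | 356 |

Bonds broken (reactants):
  Br-Br: 1 × 198 = 198
  C-C: 1 × 355 = 355
  C-H: 6 × 417 = 2502
  Σ(broken) = 3055 kJ
Bonds formed (products):
  C-Br: 1 × 280 = 280
  C-C: 1 × 355 = 355
  C-H: 5 × 417 = 2085
  H-Br: 1 × 356 = 356
  Σ(formed) = 3076 kJ
ΔH = Σ(broken) − Σ(formed) = 3055 − 3076 = −21 kJ

ΔH ≈ −21 kJ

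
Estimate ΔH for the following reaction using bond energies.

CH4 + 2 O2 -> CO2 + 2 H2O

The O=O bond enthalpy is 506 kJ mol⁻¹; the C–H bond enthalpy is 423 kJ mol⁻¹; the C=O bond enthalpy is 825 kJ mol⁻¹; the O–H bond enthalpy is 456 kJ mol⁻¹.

ΔH ≈ −770 kJ

Bonds broken (reactants):
  C–H: 4 × 423 = 1692
  O=O: 2 × 506 = 1012
  Σ(broken) = 2704 kJ
Bonds formed (products):
  C=O: 2 × 825 = 1650
  O–H: 4 × 456 = 1824
  Σ(formed) = 3474 kJ
ΔH = Σ(broken) − Σ(formed) = 2704 − 3474 = −770 kJ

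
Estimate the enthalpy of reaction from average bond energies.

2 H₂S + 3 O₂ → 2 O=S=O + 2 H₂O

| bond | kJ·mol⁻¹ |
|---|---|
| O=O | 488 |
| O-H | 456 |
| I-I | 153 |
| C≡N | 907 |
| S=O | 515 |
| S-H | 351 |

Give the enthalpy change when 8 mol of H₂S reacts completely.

ΔH = −4064 kJ

Bonds broken (reactants):
  O=O: 3 × 488 = 1464
  S-H: 4 × 351 = 1404
  Σ(broken) = 2868 kJ
Bonds formed (products):
  O-H: 4 × 456 = 1824
  S=O: 4 × 515 = 2060
  Σ(formed) = 3884 kJ
ΔH = Σ(broken) − Σ(formed) = 2868 − 3884 = −1016 kJ
For 4× the reaction as written: 4 × (−1016) = −4064 kJ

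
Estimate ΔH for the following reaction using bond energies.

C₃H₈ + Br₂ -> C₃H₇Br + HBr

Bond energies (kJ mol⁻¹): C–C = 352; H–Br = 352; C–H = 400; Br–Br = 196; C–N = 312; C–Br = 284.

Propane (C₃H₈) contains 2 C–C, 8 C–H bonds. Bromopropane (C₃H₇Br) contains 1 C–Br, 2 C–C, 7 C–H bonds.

ΔH ≈ −40 kJ

Bonds broken (reactants):
  Br–Br: 1 × 196 = 196
  C–C: 2 × 352 = 704
  C–H: 8 × 400 = 3200
  Σ(broken) = 4100 kJ
Bonds formed (products):
  C–Br: 1 × 284 = 284
  C–C: 2 × 352 = 704
  C–H: 7 × 400 = 2800
  H–Br: 1 × 352 = 352
  Σ(formed) = 4140 kJ
ΔH = Σ(broken) − Σ(formed) = 4100 − 4140 = −40 kJ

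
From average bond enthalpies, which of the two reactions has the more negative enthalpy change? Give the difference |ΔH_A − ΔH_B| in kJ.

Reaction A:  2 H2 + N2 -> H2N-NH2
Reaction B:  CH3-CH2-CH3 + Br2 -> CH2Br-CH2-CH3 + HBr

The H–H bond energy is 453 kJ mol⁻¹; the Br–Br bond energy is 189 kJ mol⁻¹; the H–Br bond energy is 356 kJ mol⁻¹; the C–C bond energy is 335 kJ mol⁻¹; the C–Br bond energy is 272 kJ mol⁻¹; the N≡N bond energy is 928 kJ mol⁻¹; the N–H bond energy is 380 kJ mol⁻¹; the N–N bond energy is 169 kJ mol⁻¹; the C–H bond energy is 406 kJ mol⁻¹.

Reaction A:
  Bonds broken (reactants):
    H–H: 2 × 453 = 906
    N≡N: 1 × 928 = 928
    Σ(broken) = 1834 kJ
  Bonds formed (products):
    N–H: 4 × 380 = 1520
    N–N: 1 × 169 = 169
    Σ(formed) = 1689 kJ
  ΔH_A = 1834 − 1689 = +145 kJ
Reaction B:
  Bonds broken (reactants):
    Br–Br: 1 × 189 = 189
    C–C: 2 × 335 = 670
    C–H: 8 × 406 = 3248
    Σ(broken) = 4107 kJ
  Bonds formed (products):
    C–Br: 1 × 272 = 272
    C–C: 2 × 335 = 670
    C–H: 7 × 406 = 2842
    H–Br: 1 × 356 = 356
    Σ(formed) = 4140 kJ
  ΔH_B = 4107 − 4140 = −33 kJ
ΔH_A − ΔH_B = +178 kJ, so reaction B has the more negative ΔH; |ΔH_A − ΔH_B| = 178 kJ.

Reaction B, by 178 kJ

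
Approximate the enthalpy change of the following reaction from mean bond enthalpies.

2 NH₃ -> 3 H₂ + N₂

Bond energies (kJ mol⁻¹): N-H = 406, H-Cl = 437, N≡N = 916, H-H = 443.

ΔH ≈ +191 kJ

Bonds broken (reactants):
  N-H: 6 × 406 = 2436
  Σ(broken) = 2436 kJ
Bonds formed (products):
  H-H: 3 × 443 = 1329
  N≡N: 1 × 916 = 916
  Σ(formed) = 2245 kJ
ΔH = Σ(broken) − Σ(formed) = 2436 − 2245 = +191 kJ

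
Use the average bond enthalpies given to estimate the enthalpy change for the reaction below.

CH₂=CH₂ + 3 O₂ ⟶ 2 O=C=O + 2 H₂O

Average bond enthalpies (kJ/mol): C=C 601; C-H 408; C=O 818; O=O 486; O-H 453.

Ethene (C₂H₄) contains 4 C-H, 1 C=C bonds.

ΔH ≈ −1393 kJ

Bonds broken (reactants):
  C-H: 4 × 408 = 1632
  C=C: 1 × 601 = 601
  O=O: 3 × 486 = 1458
  Σ(broken) = 3691 kJ
Bonds formed (products):
  C=O: 4 × 818 = 3272
  O-H: 4 × 453 = 1812
  Σ(formed) = 5084 kJ
ΔH = Σ(broken) − Σ(formed) = 3691 − 5084 = −1393 kJ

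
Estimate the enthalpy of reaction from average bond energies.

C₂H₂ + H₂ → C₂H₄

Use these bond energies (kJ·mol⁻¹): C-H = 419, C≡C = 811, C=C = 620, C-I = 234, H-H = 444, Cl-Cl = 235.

Bonds broken (reactants):
  C≡C: 1 × 811 = 811
  C-H: 2 × 419 = 838
  H-H: 1 × 444 = 444
  Σ(broken) = 2093 kJ
Bonds formed (products):
  C-H: 4 × 419 = 1676
  C=C: 1 × 620 = 620
  Σ(formed) = 2296 kJ
ΔH = Σ(broken) − Σ(formed) = 2093 − 2296 = −203 kJ

ΔH ≈ −203 kJ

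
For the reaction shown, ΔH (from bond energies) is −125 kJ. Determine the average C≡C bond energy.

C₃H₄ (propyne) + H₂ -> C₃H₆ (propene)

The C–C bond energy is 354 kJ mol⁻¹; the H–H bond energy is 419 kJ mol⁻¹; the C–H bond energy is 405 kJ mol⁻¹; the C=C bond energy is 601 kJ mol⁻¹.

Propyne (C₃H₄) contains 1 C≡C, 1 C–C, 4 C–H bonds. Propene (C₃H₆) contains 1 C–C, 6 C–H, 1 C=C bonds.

D(C≡C) ≈ 867 kJ/mol

Let D be the C≡C bond energy.
Σ(broken) = 1×D + 1×354 + 4×405 + 1×419 = 2393 + D
Σ(formed) = 1×354 + 6×405 + 1×601 = 3385
ΔH = Σ(broken) − Σ(formed) = (2393 + D) − (3385) = −992 + D
Setting this equal to −125 kJ gives D = 867 kJ/mol.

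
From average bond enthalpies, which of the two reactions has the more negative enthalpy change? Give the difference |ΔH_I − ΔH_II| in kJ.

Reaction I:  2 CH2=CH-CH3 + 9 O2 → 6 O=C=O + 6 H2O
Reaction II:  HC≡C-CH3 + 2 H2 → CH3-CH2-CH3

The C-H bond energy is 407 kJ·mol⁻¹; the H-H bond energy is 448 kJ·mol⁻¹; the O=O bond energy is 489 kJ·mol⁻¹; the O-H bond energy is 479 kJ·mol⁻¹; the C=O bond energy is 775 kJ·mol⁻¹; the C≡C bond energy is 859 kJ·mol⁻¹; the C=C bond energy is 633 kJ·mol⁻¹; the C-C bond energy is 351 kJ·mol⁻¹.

Reaction I, by 3571 kJ

Reaction I:
  Bonds broken (reactants):
    C-C: 2 × 351 = 702
    C-H: 12 × 407 = 4884
    C=C: 2 × 633 = 1266
    O=O: 9 × 489 = 4401
    Σ(broken) = 11253 kJ
  Bonds formed (products):
    C=O: 12 × 775 = 9300
    O-H: 12 × 479 = 5748
    Σ(formed) = 15048 kJ
  ΔH_I = 11253 − 15048 = −3795 kJ
Reaction II:
  Bonds broken (reactants):
    C≡C: 1 × 859 = 859
    C-C: 1 × 351 = 351
    C-H: 4 × 407 = 1628
    H-H: 2 × 448 = 896
    Σ(broken) = 3734 kJ
  Bonds formed (products):
    C-C: 2 × 351 = 702
    C-H: 8 × 407 = 3256
    Σ(formed) = 3958 kJ
  ΔH_II = 3734 − 3958 = −224 kJ
ΔH_I − ΔH_II = −3571 kJ, so reaction I has the more negative ΔH; |ΔH_I − ΔH_II| = 3571 kJ.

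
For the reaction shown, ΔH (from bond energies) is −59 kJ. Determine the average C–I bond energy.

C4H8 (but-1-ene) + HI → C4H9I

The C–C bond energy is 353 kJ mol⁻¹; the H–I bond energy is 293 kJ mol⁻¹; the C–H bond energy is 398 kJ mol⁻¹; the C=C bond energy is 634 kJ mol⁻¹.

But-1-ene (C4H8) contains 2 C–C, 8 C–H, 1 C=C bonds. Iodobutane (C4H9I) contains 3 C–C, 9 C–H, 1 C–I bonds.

Let D be the C–I bond energy.
Σ(broken) = 2×353 + 8×398 + 1×634 + 1×293 = 4817
Σ(formed) = 3×353 + 9×398 + 1×D = 4641 + D
ΔH = Σ(broken) − Σ(formed) = (4817) − (4641 + D) = +176 − D
Setting this equal to −59 kJ gives D = 235 kJ/mol.

D(C–I) ≈ 235 kJ/mol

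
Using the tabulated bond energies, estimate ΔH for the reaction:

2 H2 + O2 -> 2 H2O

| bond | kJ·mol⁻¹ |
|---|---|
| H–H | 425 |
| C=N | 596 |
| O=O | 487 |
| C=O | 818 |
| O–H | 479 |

ΔH ≈ −579 kJ

Bonds broken (reactants):
  H–H: 2 × 425 = 850
  O=O: 1 × 487 = 487
  Σ(broken) = 1337 kJ
Bonds formed (products):
  O–H: 4 × 479 = 1916
  Σ(formed) = 1916 kJ
ΔH = Σ(broken) − Σ(formed) = 1337 − 1916 = −579 kJ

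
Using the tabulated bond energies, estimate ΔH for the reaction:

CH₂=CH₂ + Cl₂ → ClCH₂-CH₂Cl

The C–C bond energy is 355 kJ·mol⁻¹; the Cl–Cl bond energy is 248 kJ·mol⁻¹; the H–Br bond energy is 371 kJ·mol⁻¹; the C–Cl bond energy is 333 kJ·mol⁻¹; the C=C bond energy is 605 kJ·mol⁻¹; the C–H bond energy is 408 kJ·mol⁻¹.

ΔH ≈ −168 kJ

Bonds broken (reactants):
  C–H: 4 × 408 = 1632
  C=C: 1 × 605 = 605
  Cl–Cl: 1 × 248 = 248
  Σ(broken) = 2485 kJ
Bonds formed (products):
  C–C: 1 × 355 = 355
  C–Cl: 2 × 333 = 666
  C–H: 4 × 408 = 1632
  Σ(formed) = 2653 kJ
ΔH = Σ(broken) − Σ(formed) = 2485 − 2653 = −168 kJ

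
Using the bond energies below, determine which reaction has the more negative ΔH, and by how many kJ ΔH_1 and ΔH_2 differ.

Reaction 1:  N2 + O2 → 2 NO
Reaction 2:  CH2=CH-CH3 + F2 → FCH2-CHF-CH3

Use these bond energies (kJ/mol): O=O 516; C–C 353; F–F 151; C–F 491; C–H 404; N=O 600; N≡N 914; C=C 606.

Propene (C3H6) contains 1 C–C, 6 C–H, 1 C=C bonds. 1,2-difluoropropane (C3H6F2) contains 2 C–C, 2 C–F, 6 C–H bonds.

Reaction 1:
  Bonds broken (reactants):
    N≡N: 1 × 914 = 914
    O=O: 1 × 516 = 516
    Σ(broken) = 1430 kJ
  Bonds formed (products):
    N=O: 2 × 600 = 1200
    Σ(formed) = 1200 kJ
  ΔH_1 = 1430 − 1200 = +230 kJ
Reaction 2:
  Bonds broken (reactants):
    C–C: 1 × 353 = 353
    C–H: 6 × 404 = 2424
    C=C: 1 × 606 = 606
    F–F: 1 × 151 = 151
    Σ(broken) = 3534 kJ
  Bonds formed (products):
    C–C: 2 × 353 = 706
    C–F: 2 × 491 = 982
    C–H: 6 × 404 = 2424
    Σ(formed) = 4112 kJ
  ΔH_2 = 3534 − 4112 = −578 kJ
ΔH_1 − ΔH_2 = +808 kJ, so reaction 2 has the more negative ΔH; |ΔH_1 − ΔH_2| = 808 kJ.

Reaction 2, by 808 kJ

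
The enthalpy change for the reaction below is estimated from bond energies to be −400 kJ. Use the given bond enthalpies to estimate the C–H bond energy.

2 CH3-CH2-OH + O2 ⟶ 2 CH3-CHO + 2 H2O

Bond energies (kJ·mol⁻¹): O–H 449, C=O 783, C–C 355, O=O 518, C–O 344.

Let D be the C–H bond energy.
Σ(broken) = 2×355 + 10×D + 2×344 + 2×449 + 1×518 = 2814 + 10D
Σ(formed) = 2×355 + 8×D + 2×783 + 4×449 = 4072 + 8D
ΔH = Σ(broken) − Σ(formed) = (2814 + 10D) − (4072 + 8D) = −1258 + 2D
Setting this equal to −400 kJ gives 2D = 858, so D = 429 kJ/mol.

D(C–H) ≈ 429 kJ/mol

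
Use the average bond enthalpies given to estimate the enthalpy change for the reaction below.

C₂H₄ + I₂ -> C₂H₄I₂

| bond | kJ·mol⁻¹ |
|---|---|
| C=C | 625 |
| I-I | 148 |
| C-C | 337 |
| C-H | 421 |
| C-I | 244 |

Bonds broken (reactants):
  C-H: 4 × 421 = 1684
  C=C: 1 × 625 = 625
  I-I: 1 × 148 = 148
  Σ(broken) = 2457 kJ
Bonds formed (products):
  C-C: 1 × 337 = 337
  C-H: 4 × 421 = 1684
  C-I: 2 × 244 = 488
  Σ(formed) = 2509 kJ
ΔH = Σ(broken) − Σ(formed) = 2457 − 2509 = −52 kJ

ΔH ≈ −52 kJ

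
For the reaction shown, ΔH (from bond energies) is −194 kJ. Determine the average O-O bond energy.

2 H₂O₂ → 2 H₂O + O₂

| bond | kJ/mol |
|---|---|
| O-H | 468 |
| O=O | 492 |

Let D be the O-O bond energy.
Σ(broken) = 4×468 + 2×D = 1872 + 2D
Σ(formed) = 4×468 + 1×492 = 2364
ΔH = Σ(broken) − Σ(formed) = (1872 + 2D) − (2364) = −492 + 2D
Setting this equal to −194 kJ gives 2D = 298, so D = 149 kJ/mol.

D(O-O) ≈ 149 kJ/mol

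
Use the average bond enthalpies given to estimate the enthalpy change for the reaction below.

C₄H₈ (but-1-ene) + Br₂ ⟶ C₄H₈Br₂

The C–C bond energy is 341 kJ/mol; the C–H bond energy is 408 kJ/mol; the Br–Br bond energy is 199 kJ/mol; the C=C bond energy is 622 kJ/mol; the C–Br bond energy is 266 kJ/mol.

ΔH ≈ −52 kJ

Bonds broken (reactants):
  Br–Br: 1 × 199 = 199
  C–C: 2 × 341 = 682
  C–H: 8 × 408 = 3264
  C=C: 1 × 622 = 622
  Σ(broken) = 4767 kJ
Bonds formed (products):
  C–Br: 2 × 266 = 532
  C–C: 3 × 341 = 1023
  C–H: 8 × 408 = 3264
  Σ(formed) = 4819 kJ
ΔH = Σ(broken) − Σ(formed) = 4767 − 4819 = −52 kJ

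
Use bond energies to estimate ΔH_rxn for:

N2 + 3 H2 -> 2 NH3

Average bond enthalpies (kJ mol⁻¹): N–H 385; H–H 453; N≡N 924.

ΔH ≈ −27 kJ

Bonds broken (reactants):
  H–H: 3 × 453 = 1359
  N≡N: 1 × 924 = 924
  Σ(broken) = 2283 kJ
Bonds formed (products):
  N–H: 6 × 385 = 2310
  Σ(formed) = 2310 kJ
ΔH = Σ(broken) − Σ(formed) = 2283 − 2310 = −27 kJ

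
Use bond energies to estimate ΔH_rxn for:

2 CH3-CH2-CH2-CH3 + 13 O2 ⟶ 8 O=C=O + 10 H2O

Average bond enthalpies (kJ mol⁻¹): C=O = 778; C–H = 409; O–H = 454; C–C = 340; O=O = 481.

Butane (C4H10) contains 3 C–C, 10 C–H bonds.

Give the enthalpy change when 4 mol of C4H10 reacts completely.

ΔH = −10110 kJ

Bonds broken (reactants):
  C–C: 6 × 340 = 2040
  C–H: 20 × 409 = 8180
  O=O: 13 × 481 = 6253
  Σ(broken) = 16473 kJ
Bonds formed (products):
  C=O: 16 × 778 = 12448
  O–H: 20 × 454 = 9080
  Σ(formed) = 21528 kJ
ΔH = Σ(broken) − Σ(formed) = 16473 − 21528 = −5055 kJ
For 2× the reaction as written: 2 × (−5055) = −10110 kJ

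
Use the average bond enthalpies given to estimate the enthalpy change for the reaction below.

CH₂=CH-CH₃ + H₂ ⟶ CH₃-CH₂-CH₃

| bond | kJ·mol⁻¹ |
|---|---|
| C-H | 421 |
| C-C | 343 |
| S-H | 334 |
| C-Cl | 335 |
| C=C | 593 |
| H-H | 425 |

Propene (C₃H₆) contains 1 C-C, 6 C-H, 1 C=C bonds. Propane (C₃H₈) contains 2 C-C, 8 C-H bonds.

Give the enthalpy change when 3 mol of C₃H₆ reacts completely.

ΔH = −501 kJ

Bonds broken (reactants):
  C-C: 1 × 343 = 343
  C-H: 6 × 421 = 2526
  C=C: 1 × 593 = 593
  H-H: 1 × 425 = 425
  Σ(broken) = 3887 kJ
Bonds formed (products):
  C-C: 2 × 343 = 686
  C-H: 8 × 421 = 3368
  Σ(formed) = 4054 kJ
ΔH = Σ(broken) − Σ(formed) = 3887 − 4054 = −167 kJ
For 3× the reaction as written: 3 × (−167) = −501 kJ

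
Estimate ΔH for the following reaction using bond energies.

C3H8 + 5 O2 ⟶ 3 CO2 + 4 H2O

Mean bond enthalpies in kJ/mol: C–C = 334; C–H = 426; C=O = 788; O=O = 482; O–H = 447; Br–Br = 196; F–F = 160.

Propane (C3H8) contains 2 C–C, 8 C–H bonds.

ΔH ≈ −1818 kJ

Bonds broken (reactants):
  C–C: 2 × 334 = 668
  C–H: 8 × 426 = 3408
  O=O: 5 × 482 = 2410
  Σ(broken) = 6486 kJ
Bonds formed (products):
  C=O: 6 × 788 = 4728
  O–H: 8 × 447 = 3576
  Σ(formed) = 8304 kJ
ΔH = Σ(broken) − Σ(formed) = 6486 − 8304 = −1818 kJ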